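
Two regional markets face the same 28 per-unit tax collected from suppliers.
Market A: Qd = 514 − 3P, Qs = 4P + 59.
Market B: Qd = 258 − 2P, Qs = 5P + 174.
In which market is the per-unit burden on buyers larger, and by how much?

Market B, by 4.

Market A: pre-tax P* = 65, Q* = 319; post-tax Q = 271; per-unit burden on buyers = 16.
Market B: pre-tax P* = 12, Q* = 234; post-tax Q = 194; per-unit burden on buyers = 20.
Difference: 16 vs 20 → market B is larger by 4.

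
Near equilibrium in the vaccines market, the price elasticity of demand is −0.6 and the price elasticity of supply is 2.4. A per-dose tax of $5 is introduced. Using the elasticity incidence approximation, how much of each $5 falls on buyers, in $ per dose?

Incidence ratio: buyers' share ≈ εs / (εs + |εd|) = 2.4 / (2.4 + 0.6) = 0.8.
So buyers bear ≈ 0.8 × $5 = $4; producers bear $1.

Buyers bear ≈ $4 per dose.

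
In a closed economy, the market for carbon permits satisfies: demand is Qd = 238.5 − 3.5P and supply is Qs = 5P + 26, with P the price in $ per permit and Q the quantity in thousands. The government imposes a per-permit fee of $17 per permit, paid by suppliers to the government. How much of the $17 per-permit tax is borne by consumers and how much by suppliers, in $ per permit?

Consumers bear $10 per permit; suppliers bear $7 per permit.

Before the tax: set 238.5 − 3.5P = 5P + 26 → P* = $25, Q* = 151.
With the tax collected from suppliers, supply shifts: Qs = 5(P − 17) + 26.
Solving gives Q = 116 with consumers paying $35 and suppliers receiving $18 (the $17 wedge).
Burden on consumers: $10; on suppliers: $7. (They sum to $17.)
The less price-elastic side of the market bears the larger share of a per-unit tax.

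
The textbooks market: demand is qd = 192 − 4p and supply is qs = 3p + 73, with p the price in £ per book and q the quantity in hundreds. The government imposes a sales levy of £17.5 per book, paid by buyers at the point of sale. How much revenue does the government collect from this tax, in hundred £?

Before the tax: set 192 − 4p = 3p + 73 → p* = £17, q* = 124.
With the tax collected from buyers, demand (in seller-price terms) shifts: qd = 192 − 4(p + 17.5).
Solving gives q = 94 with buyers paying £24.5 and suppliers receiving £7 (the £17.5 wedge).
Revenue = t · Q = 17.5 · 94 = £1645.

Tax revenue = £1645 hundred.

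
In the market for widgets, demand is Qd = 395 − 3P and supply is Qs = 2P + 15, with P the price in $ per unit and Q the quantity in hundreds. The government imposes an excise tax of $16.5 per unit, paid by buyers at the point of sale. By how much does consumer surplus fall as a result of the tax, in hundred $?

Consumer surplus falls by $1036.86 hundred.

Without the tax, 395 − 3P = 2P + 15 gives 5P = 380, so P* = $76 and Q* = 167.
With the tax collected from buyers, demand (in seller-price terms) shifts: Qd = 395 − 3(P + 16.5).
New equilibrium: buyers pay $82.6, producers receive $66.1, Q = 147.2. (Wedge: Pb − Ps = 16.5.)
ΔCS is the trapezoid between Q = 147.2 and Q = 167 of height $6.6: ½ · (167 + 147.2) · 6.6 = $1036.86.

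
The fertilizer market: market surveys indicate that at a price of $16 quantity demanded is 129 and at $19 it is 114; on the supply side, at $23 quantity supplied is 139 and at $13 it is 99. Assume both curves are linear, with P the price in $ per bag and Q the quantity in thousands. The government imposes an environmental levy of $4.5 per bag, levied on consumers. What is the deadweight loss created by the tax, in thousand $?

Demand slope: (114 − 129)/(19 − 16) = -5, so Qd = 209 − 5P.
Supply slope: (99 − 139)/(13 − 23) = 4, so Qs = 4P + 47.
Without the tax, 209 − 5P = 4P + 47 gives 9P = 162, so P* = $18 and Q* = 119.
With the tax collected from consumers, demand (in seller-price terms) shifts: Qd = 209 − 5(P + 4.5).
New equilibrium: consumers pay $20, sellers receive $15.5, Q = 109. (Wedge: Pb − Ps = 4.5.)
Quantity falls by |ΔQ| = |119 − 109| = 10.
DWL = ½ · t · |ΔQ| = ½ · 4.5 · 10 = $22.5.

Deadweight loss = $22.5 thousand.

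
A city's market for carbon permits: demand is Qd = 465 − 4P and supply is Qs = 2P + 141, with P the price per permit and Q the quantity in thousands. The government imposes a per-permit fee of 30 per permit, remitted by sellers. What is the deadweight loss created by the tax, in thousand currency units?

Without the tax, 465 − 4P = 2P + 141 gives 6P = 324, so P* = 54 and Q* = 249.
With the tax collected from sellers, supply shifts: Qs = 2(P − 30) + 141.
New equilibrium: buyers pay 64, sellers receive 34, Q = 209. (Wedge: Pb − Ps = 30.)
Quantity falls by |ΔQ| = |249 − 209| = 40.
DWL = ½ · t · |ΔQ| = ½ · 30 · 40 = 600.

Deadweight loss = 600 thousand.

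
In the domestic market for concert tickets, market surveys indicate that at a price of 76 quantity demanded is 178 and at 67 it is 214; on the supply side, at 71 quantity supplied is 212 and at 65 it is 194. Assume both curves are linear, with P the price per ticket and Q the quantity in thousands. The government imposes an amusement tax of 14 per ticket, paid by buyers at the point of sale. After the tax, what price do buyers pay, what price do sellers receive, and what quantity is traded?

Demand slope: (214 − 178)/(67 − 76) = -4, so Qd = 482 − 4P.
Supply slope: (194 − 212)/(65 − 71) = 3, so Qs = 3P − 1.
Before the tax: set 482 − 4P = 3P − 1 → P* = 69, Q* = 206.
With the tax collected from buyers, demand (in seller-price terms) shifts: Qd = 482 − 4(P + 14).
Solving gives Q = 182 with buyers paying 75 and sellers receiving 61 (the 14 wedge).
The less price-elastic side of the market bears the larger share of a per-unit tax.

Buyers pay 75; sellers receive 61; quantity = 182.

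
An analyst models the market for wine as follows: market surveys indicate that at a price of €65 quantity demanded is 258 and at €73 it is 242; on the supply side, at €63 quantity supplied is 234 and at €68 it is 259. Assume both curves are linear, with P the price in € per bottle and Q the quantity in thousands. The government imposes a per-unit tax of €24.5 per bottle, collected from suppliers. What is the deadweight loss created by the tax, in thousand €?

Demand slope: (242 − 258)/(73 − 65) = -2, so Qd = 388 − 2P.
Supply slope: (259 − 234)/(68 − 63) = 5, so Qs = 5P − 81.
Before the tax: set 388 − 2P = 5P − 81 → P* = €67, Q* = 254.
With the tax collected from suppliers, supply shifts: Qs = 5(P − 24.5) − 81.
New equilibrium: buyers pay €84.5, suppliers receive €60, Q = 219. (Wedge: Pb − Ps = 24.5.)
Quantity falls by |ΔQ| = |254 − 219| = 35.
DWL = ½ · t · |ΔQ| = ½ · 24.5 · 35 = €428.75.

Deadweight loss = €428.75 thousand.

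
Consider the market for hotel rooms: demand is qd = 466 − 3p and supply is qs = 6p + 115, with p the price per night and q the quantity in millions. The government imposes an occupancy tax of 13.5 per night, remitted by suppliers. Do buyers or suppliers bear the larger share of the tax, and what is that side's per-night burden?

Buyers bear the larger share: 9 per night.

Before the tax: set 466 − 3p = 6p + 115 → p* = 39, q* = 349.
With the tax collected from suppliers, supply shifts: qs = 6(p − 13.5) + 115.
Solving gives q = 322 with buyers paying 48 and suppliers receiving 34.5 (the 13.5 wedge).
Per-night burden: buyers 9, suppliers 4.5.
Buyers take the larger share because demand is less price-elastic here (demand slope 3 vs supply slope 6).
The less price-elastic side of the market bears the larger share of a per-unit tax.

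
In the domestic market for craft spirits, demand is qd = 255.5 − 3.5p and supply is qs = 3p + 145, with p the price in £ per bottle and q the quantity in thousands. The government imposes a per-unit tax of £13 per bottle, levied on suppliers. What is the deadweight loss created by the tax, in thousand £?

Without the tax, 255.5 − 3.5p = 3p + 145 gives 6.5p = 110.5, so p* = £17 and q* = 196.
With the tax collected from suppliers, supply shifts: qs = 3(p − 13) + 145.
Solving gives q = 175 with buyers paying £23 and suppliers receiving £10 (the £13 wedge).
Quantity falls by |ΔQ| = |196 − 175| = 21.
DWL = ½ · t · |ΔQ| = ½ · 13 · 21 = £136.5.

Deadweight loss = £136.5 thousand.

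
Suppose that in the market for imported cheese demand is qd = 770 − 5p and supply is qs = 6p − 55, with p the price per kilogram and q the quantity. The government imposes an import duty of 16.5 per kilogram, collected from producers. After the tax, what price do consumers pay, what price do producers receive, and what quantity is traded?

Without the tax, 770 − 5p = 6p − 55 gives 11p = 825, so p* = 75 and q* = 395.
With the tax collected from producers, supply shifts: qs = 6(p − 16.5) − 55.
New equilibrium: consumers pay 84, producers receive 67.5, q = 350. (Wedge: pb − ps = 16.5.)
The less price-elastic side of the market bears the larger share of a per-unit tax.

Consumers pay 84; producers receive 67.5; quantity = 350.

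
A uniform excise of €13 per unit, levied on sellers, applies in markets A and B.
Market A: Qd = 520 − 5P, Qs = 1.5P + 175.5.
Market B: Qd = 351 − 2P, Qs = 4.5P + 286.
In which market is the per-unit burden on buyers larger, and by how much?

Market A: pre-tax P* = €53, Q* = 255; post-tax Q = 240; per-unit burden on buyers = €3.
Market B: pre-tax P* = €10, Q* = 331; post-tax Q = 313; per-unit burden on buyers = €9.
Difference: €3 vs €9 → market B is larger by €6.

Market B, by €6.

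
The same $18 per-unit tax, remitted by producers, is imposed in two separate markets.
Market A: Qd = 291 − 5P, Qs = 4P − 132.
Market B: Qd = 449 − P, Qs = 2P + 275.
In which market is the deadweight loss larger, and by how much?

Market A, by $252.

Market A: pre-tax P* = $47, Q* = 56; post-tax Q = 16; deadweight loss = $360.
Market B: pre-tax P* = $58, Q* = 391; post-tax Q = 379; deadweight loss = $108.
Difference: $360 vs $108 → market A is larger by $252.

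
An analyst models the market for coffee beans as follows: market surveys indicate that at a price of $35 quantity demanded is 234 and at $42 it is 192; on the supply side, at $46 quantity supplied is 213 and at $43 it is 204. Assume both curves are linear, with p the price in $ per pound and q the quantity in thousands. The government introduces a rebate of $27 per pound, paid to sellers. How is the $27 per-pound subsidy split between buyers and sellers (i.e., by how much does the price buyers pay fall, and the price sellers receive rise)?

Demand slope: (192 − 234)/(42 − 35) = -6, so qd = 444 − 6p.
Supply slope: (204 − 213)/(43 − 46) = 3, so qs = 3p + 75.
Before the subsidy: set 444 − 6p = 3p + 75 → p* = $41, q* = 198.
With a per-unit subsidy paid to sellers, each receives p + 27 per unit sold, so supply becomes qs = 3(p + 27) + 75.
Solving gives q = 252 with buyers paying $32 and sellers receiving $59 (the $27 wedge).
Gain to buyers: $9; to sellers: $18. (They sum to $27.)

Buyers gain $9 per pound; sellers gain $18 per pound.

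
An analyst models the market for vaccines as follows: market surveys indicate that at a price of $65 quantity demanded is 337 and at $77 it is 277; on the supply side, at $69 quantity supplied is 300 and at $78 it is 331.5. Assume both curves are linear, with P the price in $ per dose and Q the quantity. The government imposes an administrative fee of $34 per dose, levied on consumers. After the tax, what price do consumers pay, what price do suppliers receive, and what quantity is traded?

Consumers pay $85; suppliers receive $51; quantity = 237.

Demand slope: (277 − 337)/(77 − 65) = -5, so Qd = 662 − 5P.
Supply slope: (331.5 − 300)/(78 − 69) = 3.5, so Qs = 3.5P + 58.5.
Before the tax: set 662 − 5P = 3.5P + 58.5 → P* = $71, Q* = 307.
With the tax collected from consumers, demand (in seller-price terms) shifts: Qd = 662 − 5(P + 34).
Solving gives Q = 237 with consumers paying $85 and suppliers receiving $51 (the $34 wedge).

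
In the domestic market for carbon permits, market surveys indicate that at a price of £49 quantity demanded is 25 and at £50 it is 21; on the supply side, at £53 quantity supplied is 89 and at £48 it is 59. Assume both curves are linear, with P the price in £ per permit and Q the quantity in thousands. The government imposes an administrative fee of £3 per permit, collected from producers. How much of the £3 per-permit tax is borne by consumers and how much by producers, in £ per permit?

Consumers bear £1.8 per permit; producers bear £1.2 per permit.

Demand slope: (21 − 25)/(50 − 49) = -4, so Qd = 221 − 4P.
Supply slope: (59 − 89)/(48 − 53) = 6, so Qs = 6P − 229.
Without the tax, 221 − 4P = 6P − 229 gives 10P = 450, so P* = £45 and Q* = 41.
With the tax collected from producers, supply shifts: Qs = 6(P − 3) − 229.
New equilibrium: consumers pay £46.8, producers receive £43.8, Q = 33.8. (Wedge: Pb − Ps = 3.)
Burden on consumers: £1.8; on producers: £1.2. (They sum to £3.)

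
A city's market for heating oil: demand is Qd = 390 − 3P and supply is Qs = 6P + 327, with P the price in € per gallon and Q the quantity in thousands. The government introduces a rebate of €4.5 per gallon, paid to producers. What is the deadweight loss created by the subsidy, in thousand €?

Before the subsidy: set 390 − 3P = 6P + 327 → P* = €7, Q* = 369.
With a per-unit subsidy paid to producers, each receives P + 4.5 per unit sold, so supply becomes Qs = 6(P + 4.5) + 327.
New equilibrium: buyers pay €4, producers receive €8.5, Q = 378. (Wedge: Pb − Ps = −4.5.)
Quantity rises by |ΔQ| = |369 − 378| = 9.
DWL = ½ · t · |ΔQ| = ½ · 4.5 · 9 = €20.25.

Deadweight loss = €20.25 thousand.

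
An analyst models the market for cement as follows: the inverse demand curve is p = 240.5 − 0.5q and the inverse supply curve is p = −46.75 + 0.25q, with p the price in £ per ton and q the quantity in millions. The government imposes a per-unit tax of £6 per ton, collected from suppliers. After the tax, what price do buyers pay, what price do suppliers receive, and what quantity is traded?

Buyers pay £53; suppliers receive £47; quantity = 375.

Rewrite in direct form: qd = 481 − 2p and qs = 4p + 187.
Before the tax: set 481 − 2p = 4p + 187 → p* = £49, q* = 383.
With the tax collected from suppliers, supply shifts: qs = 4(p − 6) + 187.
New equilibrium: buyers pay £53, suppliers receive £47, q = 375. (Wedge: pb − ps = 6.)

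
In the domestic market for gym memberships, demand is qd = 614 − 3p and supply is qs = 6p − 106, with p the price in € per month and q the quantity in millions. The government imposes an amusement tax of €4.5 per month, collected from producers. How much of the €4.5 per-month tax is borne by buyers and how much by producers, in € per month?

Buyers bear €3 per month; producers bear €1.5 per month.

Before the tax: set 614 − 3p = 6p − 106 → p* = €80, q* = 374.
With the tax collected from producers, supply shifts: qs = 6(p − 4.5) − 106.
Solving gives q = 365 with buyers paying €83 and producers receiving €78.5 (the €4.5 wedge).
Burden on buyers: €3; on producers: €1.5. (They sum to €4.5.)
The less price-elastic side of the market bears the larger share of a per-unit tax.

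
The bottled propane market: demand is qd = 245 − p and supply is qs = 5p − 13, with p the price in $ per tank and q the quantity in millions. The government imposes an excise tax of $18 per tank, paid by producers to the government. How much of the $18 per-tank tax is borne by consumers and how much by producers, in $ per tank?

Consumers bear $15 per tank; producers bear $3 per tank.

Without the tax, 245 − p = 5p − 13 gives 6p = 258, so p* = $43 and q* = 202.
With the tax collected from producers, supply shifts: qs = 5(p − 18) − 13.
Solving gives q = 187 with consumers paying $58 and producers receiving $40 (the $18 wedge).
Burden on consumers: $15; on producers: $3. (They sum to $18.)
The less price-elastic side of the market bears the larger share of a per-unit tax.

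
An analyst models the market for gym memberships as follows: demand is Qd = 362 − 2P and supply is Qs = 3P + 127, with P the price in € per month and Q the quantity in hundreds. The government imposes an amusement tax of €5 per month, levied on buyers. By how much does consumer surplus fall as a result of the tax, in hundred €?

Before the tax: set 362 − 2P = 3P + 127 → P* = €47, Q* = 268.
With the tax collected from buyers, demand (in seller-price terms) shifts: Qd = 362 − 2(P + 5).
Solving gives Q = 262 with buyers paying €50 and producers receiving €45 (the €5 wedge).
ΔCS is the trapezoid between Q = 262 and Q = 268 of height €3: ½ · (268 + 262) · 3 = €795.

Consumer surplus falls by €795 hundred.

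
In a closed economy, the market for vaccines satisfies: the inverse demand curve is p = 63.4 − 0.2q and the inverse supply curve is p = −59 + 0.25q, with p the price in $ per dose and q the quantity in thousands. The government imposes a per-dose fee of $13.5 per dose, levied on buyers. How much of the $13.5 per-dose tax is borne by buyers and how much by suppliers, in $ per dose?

Buyers bear $6 per dose; suppliers bear $7.5 per dose.

Rewrite in direct form: qd = 317 − 5p and qs = 4p + 236.
Without the tax, 317 − 5p = 4p + 236 gives 9p = 81, so p* = $9 and q* = 272.
With the tax collected from buyers, demand (in seller-price terms) shifts: qd = 317 − 5(p + 13.5).
New equilibrium: buyers pay $15, suppliers receive $1.5, q = 242. (Wedge: pb − ps = 13.5.)
Burden on buyers: $6; on suppliers: $7.5. (They sum to $13.5.)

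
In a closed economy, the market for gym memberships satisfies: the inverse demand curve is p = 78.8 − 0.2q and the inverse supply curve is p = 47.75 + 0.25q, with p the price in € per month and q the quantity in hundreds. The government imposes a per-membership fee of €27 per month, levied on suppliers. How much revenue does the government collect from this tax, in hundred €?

Inverting to q(p) form: qd = 394 − 5p; qs = 4p − 191.
Without the tax, 394 − 5p = 4p − 191 gives 9p = 585, so p* = €65 and q* = 69.
With the tax collected from suppliers, supply shifts: qs = 4(p − 27) − 191.
New equilibrium: consumers pay €77, suppliers receive €50, q = 9. (Wedge: pb − ps = 27.)
Revenue = t · Q = 27 · 9 = €243.

Tax revenue = €243 hundred.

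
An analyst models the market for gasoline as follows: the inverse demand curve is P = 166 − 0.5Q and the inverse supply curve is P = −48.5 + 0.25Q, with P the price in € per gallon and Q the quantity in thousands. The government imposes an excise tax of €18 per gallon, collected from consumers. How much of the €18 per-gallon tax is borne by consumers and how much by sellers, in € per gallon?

Rewrite in direct form: Qd = 332 − 2P and Qs = 4P + 194.
Without the tax, 332 − 2P = 4P + 194 gives 6P = 138, so P* = €23 and Q* = 286.
With the tax collected from consumers, demand (in seller-price terms) shifts: Qd = 332 − 2(P + 18).
New equilibrium: consumers pay €35, sellers receive €17, Q = 262. (Wedge: Pb − Ps = 18.)
Burden on consumers: €12; on sellers: €6. (They sum to €18.)

Consumers bear €12 per gallon; sellers bear €6 per gallon.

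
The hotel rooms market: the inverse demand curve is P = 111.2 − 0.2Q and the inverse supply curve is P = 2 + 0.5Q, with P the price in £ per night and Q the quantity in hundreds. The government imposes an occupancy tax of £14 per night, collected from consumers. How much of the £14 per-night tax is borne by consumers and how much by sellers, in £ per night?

Consumers bear £4 per night; sellers bear £10 per night.

Inverting to Q(P) form: Qd = 556 − 5P; Qs = 2P − 4.
Without the tax, 556 − 5P = 2P − 4 gives 7P = 560, so P* = £80 and Q* = 156.
With the tax collected from consumers, demand (in seller-price terms) shifts: Qd = 556 − 5(P + 14).
New equilibrium: consumers pay £84, sellers receive £70, Q = 136. (Wedge: Pb − Ps = 14.)
Burden on consumers: £4; on sellers: £10. (They sum to £14.)
The less price-elastic side of the market bears the larger share of a per-unit tax.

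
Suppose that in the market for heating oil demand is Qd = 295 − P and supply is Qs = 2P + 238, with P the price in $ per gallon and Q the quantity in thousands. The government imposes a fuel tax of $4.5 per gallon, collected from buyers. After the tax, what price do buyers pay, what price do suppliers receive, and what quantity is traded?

Before the tax: set 295 − P = 2P + 238 → P* = $19, Q* = 276.
With the tax collected from buyers, demand (in seller-price terms) shifts: Qd = 295 − (P + 4.5).
New equilibrium: buyers pay $22, suppliers receive $17.5, Q = 273. (Wedge: Pb − Ps = 4.5.)
The less price-elastic side of the market bears the larger share of a per-unit tax.

Buyers pay $22; suppliers receive $17.5; quantity = 273.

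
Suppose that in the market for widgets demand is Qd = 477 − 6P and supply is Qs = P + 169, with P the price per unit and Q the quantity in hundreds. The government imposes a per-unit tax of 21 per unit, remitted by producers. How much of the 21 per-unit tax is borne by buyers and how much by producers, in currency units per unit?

Before the tax: set 477 − 6P = P + 169 → P* = 44, Q* = 213.
With the tax collected from producers, supply shifts: Qs = (P − 21) + 169.
Solving gives Q = 195 with buyers paying 47 and producers receiving 26 (the 21 wedge).
Burden on buyers: 3; on producers: 18. (They sum to 21.)

Buyers bear 3 per unit; producers bear 18 per unit.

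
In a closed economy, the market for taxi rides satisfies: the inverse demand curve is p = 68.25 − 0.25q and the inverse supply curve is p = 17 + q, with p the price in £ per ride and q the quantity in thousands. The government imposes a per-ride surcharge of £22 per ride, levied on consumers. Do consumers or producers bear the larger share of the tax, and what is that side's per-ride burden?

Producers bear the larger share: £17.6 per ride.

Rewrite in direct form: qd = 273 − 4p and qs = p − 17.
Before the tax: set 273 − 4p = p − 17 → p* = £58, q* = 41.
With the tax collected from consumers, demand (in seller-price terms) shifts: qd = 273 − 4(p + 22).
Solving gives q = 23.4 with consumers paying £62.4 and producers receiving £40.4 (the £22 wedge).
Per-ride burden: consumers £4.4, producers £17.6.
Producers take the larger share because supply is less price-elastic here (demand slope 4 vs supply slope 1).
The less price-elastic side of the market bears the larger share of a per-unit tax.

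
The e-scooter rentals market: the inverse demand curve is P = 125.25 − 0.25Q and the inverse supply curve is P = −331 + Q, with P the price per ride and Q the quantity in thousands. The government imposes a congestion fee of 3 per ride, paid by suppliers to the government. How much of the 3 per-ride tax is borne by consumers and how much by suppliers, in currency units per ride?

Consumers bear 0.6 per ride; suppliers bear 2.4 per ride.

Rewrite in direct form: Qd = 501 − 4P and Qs = P + 331.
Before the tax: set 501 − 4P = P + 331 → P* = 34, Q* = 365.
With the tax collected from suppliers, supply shifts: Qs = (P − 3) + 331.
New equilibrium: consumers pay 34.6, suppliers receive 31.6, Q = 362.6. (Wedge: Pb − Ps = 3.)
Burden on consumers: 0.6; on suppliers: 2.4. (They sum to 3.)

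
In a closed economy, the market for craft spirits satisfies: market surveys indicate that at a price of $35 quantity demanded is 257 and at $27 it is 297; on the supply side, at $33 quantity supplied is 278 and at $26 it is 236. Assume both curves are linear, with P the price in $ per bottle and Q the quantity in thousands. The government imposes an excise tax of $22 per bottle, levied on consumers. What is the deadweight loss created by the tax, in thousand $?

Demand slope: (297 − 257)/(27 − 35) = -5, so Qd = 432 − 5P.
Supply slope: (236 − 278)/(26 − 33) = 6, so Qs = 6P + 80.
Before the tax: set 432 − 5P = 6P + 80 → P* = $32, Q* = 272.
With the tax collected from consumers, demand (in seller-price terms) shifts: Qd = 432 − 5(P + 22).
New equilibrium: consumers pay $44, suppliers receive $22, Q = 212. (Wedge: Pb − Ps = 22.)
Quantity falls by |ΔQ| = |272 − 212| = 60.
DWL = ½ · t · |ΔQ| = ½ · 22 · 60 = $660.

Deadweight loss = $660 thousand.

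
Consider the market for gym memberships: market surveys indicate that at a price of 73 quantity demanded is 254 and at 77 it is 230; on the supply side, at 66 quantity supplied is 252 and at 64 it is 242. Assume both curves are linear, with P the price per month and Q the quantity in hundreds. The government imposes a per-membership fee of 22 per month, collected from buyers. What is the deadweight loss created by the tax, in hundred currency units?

Deadweight loss = 660 hundred.

Demand slope: (230 − 254)/(77 − 73) = -6, so Qd = 692 − 6P.
Supply slope: (242 − 252)/(64 − 66) = 5, so Qs = 5P − 78.
Before the tax: set 692 − 6P = 5P − 78 → P* = 70, Q* = 272.
With the tax collected from buyers, demand (in seller-price terms) shifts: Qd = 692 − 6(P + 22).
New equilibrium: buyers pay 80, producers receive 58, Q = 212. (Wedge: Pb − Ps = 22.)
Quantity falls by |ΔQ| = |272 − 212| = 60.
DWL = ½ · t · |ΔQ| = ½ · 22 · 60 = 660.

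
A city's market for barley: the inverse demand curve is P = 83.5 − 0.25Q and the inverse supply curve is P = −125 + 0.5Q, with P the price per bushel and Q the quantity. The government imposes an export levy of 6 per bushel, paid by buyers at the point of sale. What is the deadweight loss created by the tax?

Rewrite in direct form: Qd = 334 − 4P and Qs = 2P + 250.
Before the tax: set 334 − 4P = 2P + 250 → P* = 14, Q* = 278.
With the tax collected from buyers, demand (in seller-price terms) shifts: Qd = 334 − 4(P + 6).
Solving gives Q = 270 with buyers paying 16 and suppliers receiving 10 (the 6 wedge).
Quantity falls by |ΔQ| = |278 − 270| = 8.
DWL = ½ · t · |ΔQ| = ½ · 6 · 8 = 24.

Deadweight loss = 24.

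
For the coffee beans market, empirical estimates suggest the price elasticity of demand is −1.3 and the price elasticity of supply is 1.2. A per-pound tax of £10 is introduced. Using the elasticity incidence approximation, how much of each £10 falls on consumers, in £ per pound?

Consumers bear ≈ £4.8 per pound.

Incidence ratio: consumers' share ≈ εs / (εs + |εd|) = 1.2 / (1.2 + 1.3) = 0.48.
So consumers bear ≈ 0.48 × £10 = £4.8; suppliers bear £5.2.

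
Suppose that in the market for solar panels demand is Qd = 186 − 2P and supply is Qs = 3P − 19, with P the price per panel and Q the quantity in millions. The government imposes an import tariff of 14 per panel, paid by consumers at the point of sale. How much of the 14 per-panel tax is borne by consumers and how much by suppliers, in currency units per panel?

Consumers bear 8.4 per panel; suppliers bear 5.6 per panel.

Before the tax: set 186 − 2P = 3P − 19 → P* = 41, Q* = 104.
With the tax collected from consumers, demand (in seller-price terms) shifts: Qd = 186 − 2(P + 14).
Solving gives Q = 87.2 with consumers paying 49.4 and suppliers receiving 35.4 (the 14 wedge).
Burden on consumers: 8.4; on suppliers: 5.6. (They sum to 14.)
The less price-elastic side of the market bears the larger share of a per-unit tax.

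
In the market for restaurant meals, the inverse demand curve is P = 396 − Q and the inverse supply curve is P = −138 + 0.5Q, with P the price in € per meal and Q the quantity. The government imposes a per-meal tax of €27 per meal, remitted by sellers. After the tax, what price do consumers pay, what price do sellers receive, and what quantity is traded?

Inverting to Q(P) form: Qd = 396 − P; Qs = 2P + 276.
Before the tax: set 396 − P = 2P + 276 → P* = €40, Q* = 356.
With the tax collected from sellers, supply shifts: Qs = 2(P − 27) + 276.
Solving gives Q = 338 with consumers paying €58 and sellers receiving €31 (the €27 wedge).
The less price-elastic side of the market bears the larger share of a per-unit tax.

Consumers pay €58; sellers receive €31; quantity = 338.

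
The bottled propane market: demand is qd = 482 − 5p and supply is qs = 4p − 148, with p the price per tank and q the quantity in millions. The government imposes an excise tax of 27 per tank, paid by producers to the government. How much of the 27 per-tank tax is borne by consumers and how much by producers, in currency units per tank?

Consumers bear 12 per tank; producers bear 15 per tank.

Before the tax: set 482 − 5p = 4p − 148 → p* = 70, q* = 132.
With the tax collected from producers, supply shifts: qs = 4(p − 27) − 148.
Solving gives q = 72 with consumers paying 82 and producers receiving 55 (the 27 wedge).
Burden on consumers: 12; on producers: 15. (They sum to 27.)
The less price-elastic side of the market bears the larger share of a per-unit tax.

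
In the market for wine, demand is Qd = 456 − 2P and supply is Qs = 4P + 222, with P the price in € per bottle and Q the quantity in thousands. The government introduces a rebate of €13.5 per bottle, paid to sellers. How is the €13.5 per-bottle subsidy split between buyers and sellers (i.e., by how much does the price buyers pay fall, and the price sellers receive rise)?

Buyers gain €9 per bottle; sellers gain €4.5 per bottle.

Without the subsidy, 456 − 2P = 4P + 222 gives 6P = 234, so P* = €39 and Q* = 378.
With a per-unit subsidy paid to sellers, each receives P + 13.5 per unit sold, so supply becomes Qs = 4(P + 13.5) + 222.
Solving gives Q = 396 with buyers paying €30 and sellers receiving €43.5 (the €13.5 wedge).
Gain to buyers: €9; to sellers: €4.5. (They sum to €13.5.)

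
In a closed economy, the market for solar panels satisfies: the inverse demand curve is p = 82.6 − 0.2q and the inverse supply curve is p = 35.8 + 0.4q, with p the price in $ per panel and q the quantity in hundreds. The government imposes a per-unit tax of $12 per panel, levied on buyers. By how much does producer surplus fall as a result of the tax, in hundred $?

Producer surplus falls by $544 hundred.

Inverting to q(p) form: qd = 413 − 5p; qs = 2.5p − 89.5.
Before the tax: set 413 − 5p = 2.5p − 89.5 → p* = $67, q* = 78.
With the tax collected from buyers, demand (in seller-price terms) shifts: qd = 413 − 5(p + 12).
Solving gives q = 58 with buyers paying $71 and producers receiving $59 (the $12 wedge).
ΔPS is the trapezoid between Q = 58 and Q = 78 of height $8: ½ · (78 + 58) · 8 = $544.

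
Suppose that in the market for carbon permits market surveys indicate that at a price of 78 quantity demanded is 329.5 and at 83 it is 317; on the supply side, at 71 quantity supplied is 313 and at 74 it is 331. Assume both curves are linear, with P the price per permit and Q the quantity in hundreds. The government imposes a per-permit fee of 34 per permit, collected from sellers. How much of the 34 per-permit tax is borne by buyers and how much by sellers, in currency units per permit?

Demand slope: (317 − 329.5)/(83 − 78) = -2.5, so Qd = 524.5 − 2.5P.
Supply slope: (331 − 313)/(74 − 71) = 6, so Qs = 6P − 113.
Before the tax: set 524.5 − 2.5P = 6P − 113 → P* = 75, Q* = 337.
With the tax collected from sellers, supply shifts: Qs = 6(P − 34) − 113.
New equilibrium: buyers pay 99, sellers receive 65, Q = 277. (Wedge: Pb − Ps = 34.)
Burden on buyers: 24; on sellers: 10. (They sum to 34.)
The less price-elastic side of the market bears the larger share of a per-unit tax.

Buyers bear 24 per permit; sellers bear 10 per permit.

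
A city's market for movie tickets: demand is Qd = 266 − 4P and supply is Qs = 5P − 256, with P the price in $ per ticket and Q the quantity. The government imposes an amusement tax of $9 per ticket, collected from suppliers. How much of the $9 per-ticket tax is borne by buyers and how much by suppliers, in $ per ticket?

Without the tax, 266 − 4P = 5P − 256 gives 9P = 522, so P* = $58 and Q* = 34.
With the tax collected from suppliers, supply shifts: Qs = 5(P − 9) − 256.
New equilibrium: buyers pay $63, suppliers receive $54, Q = 14. (Wedge: Pb − Ps = 9.)
Burden on buyers: $5; on suppliers: $4. (They sum to $9.)
The less price-elastic side of the market bears the larger share of a per-unit tax.

Buyers bear $5 per ticket; suppliers bear $4 per ticket.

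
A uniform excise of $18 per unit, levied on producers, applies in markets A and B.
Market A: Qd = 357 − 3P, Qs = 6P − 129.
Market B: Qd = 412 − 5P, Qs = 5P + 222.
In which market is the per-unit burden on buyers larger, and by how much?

Market A: pre-tax P* = $54, Q* = 195; post-tax Q = 159; per-unit burden on buyers = $12.
Market B: pre-tax P* = $19, Q* = 317; post-tax Q = 272; per-unit burden on buyers = $9.
Difference: $12 vs $9 → market A is larger by $3.

Market A, by $3.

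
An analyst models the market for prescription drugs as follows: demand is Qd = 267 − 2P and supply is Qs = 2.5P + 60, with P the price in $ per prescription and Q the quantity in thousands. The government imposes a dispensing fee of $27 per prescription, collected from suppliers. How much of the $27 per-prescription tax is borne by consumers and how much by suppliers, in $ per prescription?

Consumers bear $15 per prescription; suppliers bear $12 per prescription.

Without the tax, 267 − 2P = 2.5P + 60 gives 4.5P = 207, so P* = $46 and Q* = 175.
With the tax collected from suppliers, supply shifts: Qs = 2.5(P − 27) + 60.
Solving gives Q = 145 with consumers paying $61 and suppliers receiving $34 (the $27 wedge).
Burden on consumers: $15; on suppliers: $12. (They sum to $27.)
The less price-elastic side of the market bears the larger share of a per-unit tax.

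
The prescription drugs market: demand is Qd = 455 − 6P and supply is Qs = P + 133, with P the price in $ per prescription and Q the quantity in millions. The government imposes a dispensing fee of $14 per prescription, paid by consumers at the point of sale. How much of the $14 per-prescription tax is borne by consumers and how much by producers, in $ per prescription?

Consumers bear $2 per prescription; producers bear $12 per prescription.

Without the tax, 455 − 6P = P + 133 gives 7P = 322, so P* = $46 and Q* = 179.
With the tax collected from consumers, demand (in seller-price terms) shifts: Qd = 455 − 6(P + 14).
New equilibrium: consumers pay $48, producers receive $34, Q = 167. (Wedge: Pb − Ps = 14.)
Burden on consumers: $2; on producers: $12. (They sum to $14.)
The less price-elastic side of the market bears the larger share of a per-unit tax.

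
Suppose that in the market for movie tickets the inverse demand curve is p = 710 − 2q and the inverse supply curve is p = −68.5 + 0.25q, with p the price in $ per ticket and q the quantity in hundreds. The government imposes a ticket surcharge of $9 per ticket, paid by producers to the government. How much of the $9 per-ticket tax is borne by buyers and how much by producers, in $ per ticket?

Rewrite in direct form: qd = 355 − 0.5p and qs = 4p + 274.
Before the tax: set 355 − 0.5p = 4p + 274 → p* = $18, q* = 346.
With the tax collected from producers, supply shifts: qs = 4(p − 9) + 274.
Solving gives q = 342 with buyers paying $26 and producers receiving $17 (the $9 wedge).
Burden on buyers: $8; on producers: $1. (They sum to $9.)

Buyers bear $8 per ticket; producers bear $1 per ticket.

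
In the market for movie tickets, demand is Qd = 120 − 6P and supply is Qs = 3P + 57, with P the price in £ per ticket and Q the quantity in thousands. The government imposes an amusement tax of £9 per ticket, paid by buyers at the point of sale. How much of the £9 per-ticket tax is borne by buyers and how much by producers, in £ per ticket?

Buyers bear £3 per ticket; producers bear £6 per ticket.

Before the tax: set 120 − 6P = 3P + 57 → P* = £7, Q* = 78.
With the tax collected from buyers, demand (in seller-price terms) shifts: Qd = 120 − 6(P + 9).
New equilibrium: buyers pay £10, producers receive £1, Q = 60. (Wedge: Pb − Ps = 9.)
Burden on buyers: £3; on producers: £6. (They sum to £9.)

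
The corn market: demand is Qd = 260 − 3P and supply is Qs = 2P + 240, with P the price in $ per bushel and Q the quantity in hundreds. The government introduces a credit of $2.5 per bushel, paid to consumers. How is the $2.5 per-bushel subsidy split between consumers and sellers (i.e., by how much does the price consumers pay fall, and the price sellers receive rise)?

Consumers gain $1 per bushel; sellers gain $1.5 per bushel.

Without the subsidy, 260 − 3P = 2P + 240 gives 5P = 20, so P* = $4 and Q* = 248.
With a per-unit subsidy paid to consumers, each effectively pays P − 2.5, so demand becomes Qd = 260 − 3(P − 2.5).
Solving gives Q = 251 with consumers paying $3 and sellers receiving $5.5 (the $2.5 wedge).
Gain to consumers: $1; to sellers: $1.5. (They sum to $2.5.)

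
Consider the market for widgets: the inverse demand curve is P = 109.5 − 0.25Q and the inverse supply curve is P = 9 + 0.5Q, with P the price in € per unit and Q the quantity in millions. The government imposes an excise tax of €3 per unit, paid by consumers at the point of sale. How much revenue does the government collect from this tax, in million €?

Inverting to Q(P) form: Qd = 438 − 4P; Qs = 2P − 18.
Before the tax: set 438 − 4P = 2P − 18 → P* = €76, Q* = 134.
With the tax collected from consumers, demand (in seller-price terms) shifts: Qd = 438 − 4(P + 3).
New equilibrium: consumers pay €77, suppliers receive €74, Q = 130. (Wedge: Pb − Ps = 3.)
Revenue = t · Q = 3 · 130 = €390.

Tax revenue = €390 million.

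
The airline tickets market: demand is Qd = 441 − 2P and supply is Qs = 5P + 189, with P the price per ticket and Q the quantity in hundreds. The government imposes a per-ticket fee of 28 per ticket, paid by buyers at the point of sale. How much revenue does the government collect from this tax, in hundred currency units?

Without the tax, 441 − 2P = 5P + 189 gives 7P = 252, so P* = 36 and Q* = 369.
With the tax collected from buyers, demand (in seller-price terms) shifts: Qd = 441 − 2(P + 28).
New equilibrium: buyers pay 56, suppliers receive 28, Q = 329. (Wedge: Pb − Ps = 28.)
Revenue = t · Q = 28 · 329 = 9212.

Tax revenue = 9212 hundred.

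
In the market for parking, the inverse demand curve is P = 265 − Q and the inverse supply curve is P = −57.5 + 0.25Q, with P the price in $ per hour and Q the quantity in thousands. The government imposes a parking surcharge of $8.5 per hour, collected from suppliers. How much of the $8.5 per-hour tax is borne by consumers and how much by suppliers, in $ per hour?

Rewrite in direct form: Qd = 265 − P and Qs = 4P + 230.
Before the tax: set 265 − P = 4P + 230 → P* = $7, Q* = 258.
With the tax collected from suppliers, supply shifts: Qs = 4(P − 8.5) + 230.
Solving gives Q = 251.2 with consumers paying $13.8 and suppliers receiving $5.3 (the $8.5 wedge).
Burden on consumers: $6.8; on suppliers: $1.7. (They sum to $8.5.)
The less price-elastic side of the market bears the larger share of a per-unit tax.

Consumers bear $6.8 per hour; suppliers bear $1.7 per hour.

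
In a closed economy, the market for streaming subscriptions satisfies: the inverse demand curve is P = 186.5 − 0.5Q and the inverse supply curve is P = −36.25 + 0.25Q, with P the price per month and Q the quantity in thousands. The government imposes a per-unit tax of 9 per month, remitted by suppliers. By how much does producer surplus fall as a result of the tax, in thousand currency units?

Inverting to Q(P) form: Qd = 373 − 2P; Qs = 4P + 145.
Before the tax: set 373 − 2P = 4P + 145 → P* = 38, Q* = 297.
With the tax collected from suppliers, supply shifts: Qs = 4(P − 9) + 145.
New equilibrium: buyers pay 44, suppliers receive 35, Q = 285. (Wedge: Pb − Ps = 9.)
ΔPS is the trapezoid between Q = 285 and Q = 297 of height 3: ½ · (297 + 285) · 3 = 873.

Producer surplus falls by 873 thousand.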